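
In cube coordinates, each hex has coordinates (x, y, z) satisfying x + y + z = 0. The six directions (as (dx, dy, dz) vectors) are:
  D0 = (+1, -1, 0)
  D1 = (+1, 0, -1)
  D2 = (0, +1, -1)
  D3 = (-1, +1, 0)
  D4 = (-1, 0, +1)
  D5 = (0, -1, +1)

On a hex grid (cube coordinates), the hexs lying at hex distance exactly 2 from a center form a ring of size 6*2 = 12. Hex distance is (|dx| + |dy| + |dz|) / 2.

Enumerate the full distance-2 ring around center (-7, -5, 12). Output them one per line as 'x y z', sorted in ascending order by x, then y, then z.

Walk ring at distance 2 from (-7, -5, 12):
Start at center + D4*2 = (-9, -5, 14)
  hex 0: (-9, -5, 14)
  hex 1: (-8, -6, 14)
  hex 2: (-7, -7, 14)
  hex 3: (-6, -7, 13)
  hex 4: (-5, -7, 12)
  hex 5: (-5, -6, 11)
  hex 6: (-5, -5, 10)
  hex 7: (-6, -4, 10)
  hex 8: (-7, -3, 10)
  hex 9: (-8, -3, 11)
  hex 10: (-9, -3, 12)
  hex 11: (-9, -4, 13)
Sorted: 12 hexes.

Answer: -9 -5 14
-9 -4 13
-9 -3 12
-8 -6 14
-8 -3 11
-7 -7 14
-7 -3 10
-6 -7 13
-6 -4 10
-5 -7 12
-5 -6 11
-5 -5 10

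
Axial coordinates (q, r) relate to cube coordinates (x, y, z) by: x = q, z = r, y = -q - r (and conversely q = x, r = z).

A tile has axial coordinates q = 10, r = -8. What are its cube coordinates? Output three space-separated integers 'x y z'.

x = q = 10
z = r = -8
y = -x - z = -(10) - (-8) = -2

Answer: 10 -2 -8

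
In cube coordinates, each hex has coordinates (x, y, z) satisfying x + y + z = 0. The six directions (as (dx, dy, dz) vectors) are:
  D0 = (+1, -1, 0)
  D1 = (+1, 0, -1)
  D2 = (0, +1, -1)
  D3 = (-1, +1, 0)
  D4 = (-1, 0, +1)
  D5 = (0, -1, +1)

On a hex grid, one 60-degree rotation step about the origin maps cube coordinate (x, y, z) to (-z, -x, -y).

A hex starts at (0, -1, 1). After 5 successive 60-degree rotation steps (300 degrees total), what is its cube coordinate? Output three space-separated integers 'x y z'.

Answer: 1 -1 0

Derivation:
Start: (0, -1, 1)
Step 1: (0, -1, 1) -> (-(1), -(0), -(-1)) = (-1, 0, 1)
Step 2: (-1, 0, 1) -> (-(1), -(-1), -(0)) = (-1, 1, 0)
Step 3: (-1, 1, 0) -> (-(0), -(-1), -(1)) = (0, 1, -1)
Step 4: (0, 1, -1) -> (-(-1), -(0), -(1)) = (1, 0, -1)
Step 5: (1, 0, -1) -> (-(-1), -(1), -(0)) = (1, -1, 0)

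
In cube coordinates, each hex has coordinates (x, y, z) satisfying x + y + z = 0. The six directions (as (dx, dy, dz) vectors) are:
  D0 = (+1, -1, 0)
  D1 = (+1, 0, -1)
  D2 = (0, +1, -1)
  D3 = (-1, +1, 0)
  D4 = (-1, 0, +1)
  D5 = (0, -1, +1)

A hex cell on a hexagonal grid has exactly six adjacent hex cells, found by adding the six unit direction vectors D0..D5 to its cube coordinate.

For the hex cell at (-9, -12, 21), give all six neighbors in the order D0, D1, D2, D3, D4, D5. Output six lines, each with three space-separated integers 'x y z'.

Answer: -8 -13 21
-8 -12 20
-9 -11 20
-10 -11 21
-10 -12 22
-9 -13 22

Derivation:
Center: (-9, -12, 21). Add each direction:
  D0: (-9, -12, 21) + (1, -1, 0) = (-8, -13, 21)
  D1: (-9, -12, 21) + (1, 0, -1) = (-8, -12, 20)
  D2: (-9, -12, 21) + (0, 1, -1) = (-9, -11, 20)
  D3: (-9, -12, 21) + (-1, 1, 0) = (-10, -11, 21)
  D4: (-9, -12, 21) + (-1, 0, 1) = (-10, -12, 22)
  D5: (-9, -12, 21) + (0, -1, 1) = (-9, -13, 22)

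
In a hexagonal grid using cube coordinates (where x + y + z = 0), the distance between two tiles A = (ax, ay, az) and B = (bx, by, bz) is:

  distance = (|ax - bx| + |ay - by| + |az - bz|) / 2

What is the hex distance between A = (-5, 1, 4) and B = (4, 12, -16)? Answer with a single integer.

Answer: 20

Derivation:
|ax - bx| = |-5 - 4| = 9
|ay - by| = |1 - 12| = 11
|az - bz| = |4 - (-16)| = 20
distance = (9 + 11 + 20) / 2 = 40 / 2 = 20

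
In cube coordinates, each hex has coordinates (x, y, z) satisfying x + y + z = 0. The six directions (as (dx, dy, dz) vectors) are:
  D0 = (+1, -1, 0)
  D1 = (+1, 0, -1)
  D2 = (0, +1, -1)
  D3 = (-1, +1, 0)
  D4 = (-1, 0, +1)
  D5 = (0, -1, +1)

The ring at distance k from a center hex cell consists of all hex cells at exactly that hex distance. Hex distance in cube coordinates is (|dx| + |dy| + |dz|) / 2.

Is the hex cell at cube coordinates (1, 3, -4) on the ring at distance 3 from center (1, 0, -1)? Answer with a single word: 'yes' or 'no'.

|px - cx| = |1 - 1| = 0
|py - cy| = |3 - 0| = 3
|pz - cz| = |-4 - (-1)| = 3
distance = (0+3+3)/2 = 6/2 = 3
radius = 3; distance == radius -> yes

Answer: yes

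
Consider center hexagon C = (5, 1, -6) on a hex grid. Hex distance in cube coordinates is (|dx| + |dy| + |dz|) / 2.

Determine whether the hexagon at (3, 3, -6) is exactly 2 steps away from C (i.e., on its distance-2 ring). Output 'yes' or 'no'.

Answer: yes

Derivation:
|px - cx| = |3 - 5| = 2
|py - cy| = |3 - 1| = 2
|pz - cz| = |-6 - (-6)| = 0
distance = (2+2+0)/2 = 4/2 = 2
radius = 2; distance == radius -> yes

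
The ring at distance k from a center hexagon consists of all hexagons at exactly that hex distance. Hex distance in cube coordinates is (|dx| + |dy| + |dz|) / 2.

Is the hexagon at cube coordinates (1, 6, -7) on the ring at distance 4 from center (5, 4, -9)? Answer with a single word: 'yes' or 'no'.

|px - cx| = |1 - 5| = 4
|py - cy| = |6 - 4| = 2
|pz - cz| = |-7 - (-9)| = 2
distance = (4+2+2)/2 = 8/2 = 4
radius = 4; distance == radius -> yes

Answer: yes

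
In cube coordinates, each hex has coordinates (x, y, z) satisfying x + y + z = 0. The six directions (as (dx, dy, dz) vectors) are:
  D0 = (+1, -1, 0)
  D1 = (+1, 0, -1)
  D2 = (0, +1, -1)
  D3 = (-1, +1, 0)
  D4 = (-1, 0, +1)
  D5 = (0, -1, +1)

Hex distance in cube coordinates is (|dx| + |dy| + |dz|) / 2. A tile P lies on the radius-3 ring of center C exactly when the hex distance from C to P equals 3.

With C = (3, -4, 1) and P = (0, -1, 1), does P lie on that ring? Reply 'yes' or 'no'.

|px - cx| = |0 - 3| = 3
|py - cy| = |-1 - (-4)| = 3
|pz - cz| = |1 - 1| = 0
distance = (3+3+0)/2 = 6/2 = 3
radius = 3; distance == radius -> yes

Answer: yes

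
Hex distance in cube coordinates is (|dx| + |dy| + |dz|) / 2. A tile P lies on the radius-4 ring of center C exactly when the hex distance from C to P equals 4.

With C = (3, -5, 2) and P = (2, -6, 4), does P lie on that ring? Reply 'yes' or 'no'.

|px - cx| = |2 - 3| = 1
|py - cy| = |-6 - (-5)| = 1
|pz - cz| = |4 - 2| = 2
distance = (1+1+2)/2 = 4/2 = 2
radius = 4; distance != radius -> no

Answer: no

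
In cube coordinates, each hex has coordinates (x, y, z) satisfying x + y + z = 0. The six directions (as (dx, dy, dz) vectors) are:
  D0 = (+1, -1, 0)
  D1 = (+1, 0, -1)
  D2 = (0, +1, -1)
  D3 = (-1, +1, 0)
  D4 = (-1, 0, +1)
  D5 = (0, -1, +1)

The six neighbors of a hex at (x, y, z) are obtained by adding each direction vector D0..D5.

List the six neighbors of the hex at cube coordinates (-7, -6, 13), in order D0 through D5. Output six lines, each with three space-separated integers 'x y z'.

Center: (-7, -6, 13). Add each direction:
  D0: (-7, -6, 13) + (1, -1, 0) = (-6, -7, 13)
  D1: (-7, -6, 13) + (1, 0, -1) = (-6, -6, 12)
  D2: (-7, -6, 13) + (0, 1, -1) = (-7, -5, 12)
  D3: (-7, -6, 13) + (-1, 1, 0) = (-8, -5, 13)
  D4: (-7, -6, 13) + (-1, 0, 1) = (-8, -6, 14)
  D5: (-7, -6, 13) + (0, -1, 1) = (-7, -7, 14)

Answer: -6 -7 13
-6 -6 12
-7 -5 12
-8 -5 13
-8 -6 14
-7 -7 14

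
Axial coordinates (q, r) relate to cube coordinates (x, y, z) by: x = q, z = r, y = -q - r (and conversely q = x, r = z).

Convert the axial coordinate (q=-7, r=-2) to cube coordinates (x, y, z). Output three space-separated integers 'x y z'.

Answer: -7 9 -2

Derivation:
x = q = -7
z = r = -2
y = -x - z = -(-7) - (-2) = 9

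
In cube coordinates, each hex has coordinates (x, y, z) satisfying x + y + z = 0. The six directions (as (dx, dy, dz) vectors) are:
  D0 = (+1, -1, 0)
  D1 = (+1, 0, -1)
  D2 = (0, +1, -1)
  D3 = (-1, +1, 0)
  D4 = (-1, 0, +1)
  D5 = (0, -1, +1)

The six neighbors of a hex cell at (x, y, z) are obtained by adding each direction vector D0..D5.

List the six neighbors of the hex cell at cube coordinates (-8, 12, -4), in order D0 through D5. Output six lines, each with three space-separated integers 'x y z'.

Answer: -7 11 -4
-7 12 -5
-8 13 -5
-9 13 -4
-9 12 -3
-8 11 -3

Derivation:
Center: (-8, 12, -4). Add each direction:
  D0: (-8, 12, -4) + (1, -1, 0) = (-7, 11, -4)
  D1: (-8, 12, -4) + (1, 0, -1) = (-7, 12, -5)
  D2: (-8, 12, -4) + (0, 1, -1) = (-8, 13, -5)
  D3: (-8, 12, -4) + (-1, 1, 0) = (-9, 13, -4)
  D4: (-8, 12, -4) + (-1, 0, 1) = (-9, 12, -3)
  D5: (-8, 12, -4) + (0, -1, 1) = (-8, 11, -3)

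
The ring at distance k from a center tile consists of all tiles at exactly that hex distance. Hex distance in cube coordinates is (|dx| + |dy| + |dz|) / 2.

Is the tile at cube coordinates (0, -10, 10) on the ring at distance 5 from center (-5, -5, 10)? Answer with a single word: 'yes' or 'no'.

|px - cx| = |0 - (-5)| = 5
|py - cy| = |-10 - (-5)| = 5
|pz - cz| = |10 - 10| = 0
distance = (5+5+0)/2 = 10/2 = 5
radius = 5; distance == radius -> yes

Answer: yes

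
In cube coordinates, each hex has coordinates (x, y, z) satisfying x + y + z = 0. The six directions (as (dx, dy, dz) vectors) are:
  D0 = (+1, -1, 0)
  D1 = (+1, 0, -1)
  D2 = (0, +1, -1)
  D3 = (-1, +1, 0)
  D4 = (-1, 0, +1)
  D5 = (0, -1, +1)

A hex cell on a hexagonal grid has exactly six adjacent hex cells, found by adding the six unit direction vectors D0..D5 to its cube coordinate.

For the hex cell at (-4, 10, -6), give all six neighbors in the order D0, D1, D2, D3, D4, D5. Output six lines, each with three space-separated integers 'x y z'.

Center: (-4, 10, -6). Add each direction:
  D0: (-4, 10, -6) + (1, -1, 0) = (-3, 9, -6)
  D1: (-4, 10, -6) + (1, 0, -1) = (-3, 10, -7)
  D2: (-4, 10, -6) + (0, 1, -1) = (-4, 11, -7)
  D3: (-4, 10, -6) + (-1, 1, 0) = (-5, 11, -6)
  D4: (-4, 10, -6) + (-1, 0, 1) = (-5, 10, -5)
  D5: (-4, 10, -6) + (0, -1, 1) = (-4, 9, -5)

Answer: -3 9 -6
-3 10 -7
-4 11 -7
-5 11 -6
-5 10 -5
-4 9 -5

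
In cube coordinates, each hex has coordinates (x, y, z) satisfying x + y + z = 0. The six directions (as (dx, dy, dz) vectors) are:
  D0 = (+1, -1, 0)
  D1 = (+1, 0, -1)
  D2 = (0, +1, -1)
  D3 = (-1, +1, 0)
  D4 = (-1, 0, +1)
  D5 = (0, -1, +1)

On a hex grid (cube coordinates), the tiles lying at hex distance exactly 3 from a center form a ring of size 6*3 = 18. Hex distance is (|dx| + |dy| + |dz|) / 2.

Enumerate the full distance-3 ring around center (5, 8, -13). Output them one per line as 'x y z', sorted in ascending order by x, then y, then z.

Walk ring at distance 3 from (5, 8, -13):
Start at center + D4*3 = (2, 8, -10)
  hex 0: (2, 8, -10)
  hex 1: (3, 7, -10)
  hex 2: (4, 6, -10)
  hex 3: (5, 5, -10)
  hex 4: (6, 5, -11)
  hex 5: (7, 5, -12)
  hex 6: (8, 5, -13)
  hex 7: (8, 6, -14)
  hex 8: (8, 7, -15)
  hex 9: (8, 8, -16)
  hex 10: (7, 9, -16)
  hex 11: (6, 10, -16)
  hex 12: (5, 11, -16)
  hex 13: (4, 11, -15)
  hex 14: (3, 11, -14)
  hex 15: (2, 11, -13)
  hex 16: (2, 10, -12)
  hex 17: (2, 9, -11)
Sorted: 18 hexes.

Answer: 2 8 -10
2 9 -11
2 10 -12
2 11 -13
3 7 -10
3 11 -14
4 6 -10
4 11 -15
5 5 -10
5 11 -16
6 5 -11
6 10 -16
7 5 -12
7 9 -16
8 5 -13
8 6 -14
8 7 -15
8 8 -16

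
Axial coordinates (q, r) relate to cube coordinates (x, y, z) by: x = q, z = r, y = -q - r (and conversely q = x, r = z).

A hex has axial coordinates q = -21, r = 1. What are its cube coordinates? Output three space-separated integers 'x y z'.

x = q = -21
z = r = 1
y = -x - z = -(-21) - (1) = 20

Answer: -21 20 1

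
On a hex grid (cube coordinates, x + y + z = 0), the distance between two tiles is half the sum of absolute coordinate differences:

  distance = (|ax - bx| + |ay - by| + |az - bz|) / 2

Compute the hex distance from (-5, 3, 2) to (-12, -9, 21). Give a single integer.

|ax - bx| = |-5 - (-12)| = 7
|ay - by| = |3 - (-9)| = 12
|az - bz| = |2 - 21| = 19
distance = (7 + 12 + 19) / 2 = 38 / 2 = 19

Answer: 19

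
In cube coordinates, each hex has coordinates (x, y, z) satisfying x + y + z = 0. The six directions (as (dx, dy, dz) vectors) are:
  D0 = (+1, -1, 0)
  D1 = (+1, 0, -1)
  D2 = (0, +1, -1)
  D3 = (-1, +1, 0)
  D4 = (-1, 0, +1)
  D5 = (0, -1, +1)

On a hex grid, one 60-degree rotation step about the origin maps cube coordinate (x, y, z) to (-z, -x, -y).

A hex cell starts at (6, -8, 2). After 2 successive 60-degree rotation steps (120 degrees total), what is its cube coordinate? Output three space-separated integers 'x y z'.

Answer: -8 2 6

Derivation:
Start: (6, -8, 2)
Step 1: (6, -8, 2) -> (-(2), -(6), -(-8)) = (-2, -6, 8)
Step 2: (-2, -6, 8) -> (-(8), -(-2), -(-6)) = (-8, 2, 6)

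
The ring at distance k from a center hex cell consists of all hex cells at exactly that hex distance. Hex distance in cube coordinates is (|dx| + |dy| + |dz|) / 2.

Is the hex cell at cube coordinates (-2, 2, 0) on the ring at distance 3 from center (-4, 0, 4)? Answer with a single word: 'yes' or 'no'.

|px - cx| = |-2 - (-4)| = 2
|py - cy| = |2 - 0| = 2
|pz - cz| = |0 - 4| = 4
distance = (2+2+4)/2 = 8/2 = 4
radius = 3; distance != radius -> no

Answer: no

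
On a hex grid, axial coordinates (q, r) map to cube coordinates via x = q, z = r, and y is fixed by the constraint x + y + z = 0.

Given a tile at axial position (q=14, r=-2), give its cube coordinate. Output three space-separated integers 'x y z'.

x = q = 14
z = r = -2
y = -x - z = -(14) - (-2) = -12

Answer: 14 -12 -2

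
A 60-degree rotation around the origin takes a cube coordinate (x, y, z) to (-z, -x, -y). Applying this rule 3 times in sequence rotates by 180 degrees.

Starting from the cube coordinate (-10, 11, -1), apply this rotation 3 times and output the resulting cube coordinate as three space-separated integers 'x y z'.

Answer: 10 -11 1

Derivation:
Start: (-10, 11, -1)
Step 1: (-10, 11, -1) -> (-(-1), -(-10), -(11)) = (1, 10, -11)
Step 2: (1, 10, -11) -> (-(-11), -(1), -(10)) = (11, -1, -10)
Step 3: (11, -1, -10) -> (-(-10), -(11), -(-1)) = (10, -11, 1)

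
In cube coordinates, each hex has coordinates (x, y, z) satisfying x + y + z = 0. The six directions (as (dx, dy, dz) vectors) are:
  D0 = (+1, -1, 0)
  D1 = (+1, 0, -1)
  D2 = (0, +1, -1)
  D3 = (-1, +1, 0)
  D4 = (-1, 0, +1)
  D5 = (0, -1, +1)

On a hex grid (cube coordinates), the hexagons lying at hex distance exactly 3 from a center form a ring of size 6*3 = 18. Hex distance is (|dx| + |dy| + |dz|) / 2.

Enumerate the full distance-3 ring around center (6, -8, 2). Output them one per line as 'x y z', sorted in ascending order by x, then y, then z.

Walk ring at distance 3 from (6, -8, 2):
Start at center + D4*3 = (3, -8, 5)
  hex 0: (3, -8, 5)
  hex 1: (4, -9, 5)
  hex 2: (5, -10, 5)
  hex 3: (6, -11, 5)
  hex 4: (7, -11, 4)
  hex 5: (8, -11, 3)
  hex 6: (9, -11, 2)
  hex 7: (9, -10, 1)
  hex 8: (9, -9, 0)
  hex 9: (9, -8, -1)
  hex 10: (8, -7, -1)
  hex 11: (7, -6, -1)
  hex 12: (6, -5, -1)
  hex 13: (5, -5, 0)
  hex 14: (4, -5, 1)
  hex 15: (3, -5, 2)
  hex 16: (3, -6, 3)
  hex 17: (3, -7, 4)
Sorted: 18 hexes.

Answer: 3 -8 5
3 -7 4
3 -6 3
3 -5 2
4 -9 5
4 -5 1
5 -10 5
5 -5 0
6 -11 5
6 -5 -1
7 -11 4
7 -6 -1
8 -11 3
8 -7 -1
9 -11 2
9 -10 1
9 -9 0
9 -8 -1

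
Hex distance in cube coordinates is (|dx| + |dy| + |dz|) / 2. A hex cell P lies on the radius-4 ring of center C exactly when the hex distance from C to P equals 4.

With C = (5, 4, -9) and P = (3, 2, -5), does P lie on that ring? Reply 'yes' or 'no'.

|px - cx| = |3 - 5| = 2
|py - cy| = |2 - 4| = 2
|pz - cz| = |-5 - (-9)| = 4
distance = (2+2+4)/2 = 8/2 = 4
radius = 4; distance == radius -> yes

Answer: yes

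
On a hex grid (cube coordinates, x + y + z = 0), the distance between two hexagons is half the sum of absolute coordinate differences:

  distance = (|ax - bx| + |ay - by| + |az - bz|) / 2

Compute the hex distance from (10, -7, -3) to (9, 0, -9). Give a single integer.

|ax - bx| = |10 - 9| = 1
|ay - by| = |-7 - 0| = 7
|az - bz| = |-3 - (-9)| = 6
distance = (1 + 7 + 6) / 2 = 14 / 2 = 7

Answer: 7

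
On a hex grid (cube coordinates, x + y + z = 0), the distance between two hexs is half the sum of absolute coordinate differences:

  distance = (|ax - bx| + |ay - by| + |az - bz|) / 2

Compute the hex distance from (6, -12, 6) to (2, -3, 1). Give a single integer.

Answer: 9

Derivation:
|ax - bx| = |6 - 2| = 4
|ay - by| = |-12 - (-3)| = 9
|az - bz| = |6 - 1| = 5
distance = (4 + 9 + 5) / 2 = 18 / 2 = 9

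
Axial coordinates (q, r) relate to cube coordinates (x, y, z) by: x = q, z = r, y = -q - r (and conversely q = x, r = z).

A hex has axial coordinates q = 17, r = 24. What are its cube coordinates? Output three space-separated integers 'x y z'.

Answer: 17 -41 24

Derivation:
x = q = 17
z = r = 24
y = -x - z = -(17) - (24) = -41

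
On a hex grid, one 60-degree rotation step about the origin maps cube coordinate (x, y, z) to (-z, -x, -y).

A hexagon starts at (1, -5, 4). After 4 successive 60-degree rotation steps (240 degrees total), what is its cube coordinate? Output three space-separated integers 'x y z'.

Start: (1, -5, 4)
Step 1: (1, -5, 4) -> (-(4), -(1), -(-5)) = (-4, -1, 5)
Step 2: (-4, -1, 5) -> (-(5), -(-4), -(-1)) = (-5, 4, 1)
Step 3: (-5, 4, 1) -> (-(1), -(-5), -(4)) = (-1, 5, -4)
Step 4: (-1, 5, -4) -> (-(-4), -(-1), -(5)) = (4, 1, -5)

Answer: 4 1 -5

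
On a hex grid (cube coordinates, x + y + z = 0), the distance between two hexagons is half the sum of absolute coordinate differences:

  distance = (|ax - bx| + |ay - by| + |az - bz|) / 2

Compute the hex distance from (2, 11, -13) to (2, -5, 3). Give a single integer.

Answer: 16

Derivation:
|ax - bx| = |2 - 2| = 0
|ay - by| = |11 - (-5)| = 16
|az - bz| = |-13 - 3| = 16
distance = (0 + 16 + 16) / 2 = 32 / 2 = 16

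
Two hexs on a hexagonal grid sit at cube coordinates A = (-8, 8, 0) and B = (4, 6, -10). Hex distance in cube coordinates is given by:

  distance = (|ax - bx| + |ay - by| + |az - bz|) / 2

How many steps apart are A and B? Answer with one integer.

Answer: 12

Derivation:
|ax - bx| = |-8 - 4| = 12
|ay - by| = |8 - 6| = 2
|az - bz| = |0 - (-10)| = 10
distance = (12 + 2 + 10) / 2 = 24 / 2 = 12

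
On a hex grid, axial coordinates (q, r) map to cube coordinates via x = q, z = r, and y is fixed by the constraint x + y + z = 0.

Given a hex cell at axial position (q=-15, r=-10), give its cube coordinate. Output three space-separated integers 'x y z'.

Answer: -15 25 -10

Derivation:
x = q = -15
z = r = -10
y = -x - z = -(-15) - (-10) = 25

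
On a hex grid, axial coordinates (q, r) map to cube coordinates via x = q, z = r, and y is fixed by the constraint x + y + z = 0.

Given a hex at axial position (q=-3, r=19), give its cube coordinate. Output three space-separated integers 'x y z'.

x = q = -3
z = r = 19
y = -x - z = -(-3) - (19) = -16

Answer: -3 -16 19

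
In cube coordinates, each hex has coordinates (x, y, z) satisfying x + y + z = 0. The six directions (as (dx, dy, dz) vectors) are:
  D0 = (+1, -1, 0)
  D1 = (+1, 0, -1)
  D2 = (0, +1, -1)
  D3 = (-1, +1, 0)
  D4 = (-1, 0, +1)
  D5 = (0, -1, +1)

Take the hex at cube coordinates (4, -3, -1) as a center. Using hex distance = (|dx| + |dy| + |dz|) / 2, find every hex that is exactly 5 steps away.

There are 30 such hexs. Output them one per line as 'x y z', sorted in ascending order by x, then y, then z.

Walk ring at distance 5 from (4, -3, -1):
Start at center + D4*5 = (-1, -3, 4)
  hex 0: (-1, -3, 4)
  hex 1: (0, -4, 4)
  hex 2: (1, -5, 4)
  hex 3: (2, -6, 4)
  hex 4: (3, -7, 4)
  hex 5: (4, -8, 4)
  hex 6: (5, -8, 3)
  hex 7: (6, -8, 2)
  hex 8: (7, -8, 1)
  hex 9: (8, -8, 0)
  hex 10: (9, -8, -1)
  hex 11: (9, -7, -2)
  hex 12: (9, -6, -3)
  hex 13: (9, -5, -4)
  hex 14: (9, -4, -5)
  hex 15: (9, -3, -6)
  hex 16: (8, -2, -6)
  hex 17: (7, -1, -6)
  hex 18: (6, 0, -6)
  hex 19: (5, 1, -6)
  hex 20: (4, 2, -6)
  hex 21: (3, 2, -5)
  hex 22: (2, 2, -4)
  hex 23: (1, 2, -3)
  hex 24: (0, 2, -2)
  hex 25: (-1, 2, -1)
  hex 26: (-1, 1, 0)
  hex 27: (-1, 0, 1)
  hex 28: (-1, -1, 2)
  hex 29: (-1, -2, 3)
Sorted: 30 hexes.

Answer: -1 -3 4
-1 -2 3
-1 -1 2
-1 0 1
-1 1 0
-1 2 -1
0 -4 4
0 2 -2
1 -5 4
1 2 -3
2 -6 4
2 2 -4
3 -7 4
3 2 -5
4 -8 4
4 2 -6
5 -8 3
5 1 -6
6 -8 2
6 0 -6
7 -8 1
7 -1 -6
8 -8 0
8 -2 -6
9 -8 -1
9 -7 -2
9 -6 -3
9 -5 -4
9 -4 -5
9 -3 -6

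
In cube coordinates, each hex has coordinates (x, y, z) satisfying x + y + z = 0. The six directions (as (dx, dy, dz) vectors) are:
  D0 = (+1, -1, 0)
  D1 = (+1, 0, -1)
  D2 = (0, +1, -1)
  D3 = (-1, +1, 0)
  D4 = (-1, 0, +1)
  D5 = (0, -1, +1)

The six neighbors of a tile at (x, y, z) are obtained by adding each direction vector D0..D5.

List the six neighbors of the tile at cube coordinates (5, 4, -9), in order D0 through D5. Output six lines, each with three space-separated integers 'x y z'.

Answer: 6 3 -9
6 4 -10
5 5 -10
4 5 -9
4 4 -8
5 3 -8

Derivation:
Center: (5, 4, -9). Add each direction:
  D0: (5, 4, -9) + (1, -1, 0) = (6, 3, -9)
  D1: (5, 4, -9) + (1, 0, -1) = (6, 4, -10)
  D2: (5, 4, -9) + (0, 1, -1) = (5, 5, -10)
  D3: (5, 4, -9) + (-1, 1, 0) = (4, 5, -9)
  D4: (5, 4, -9) + (-1, 0, 1) = (4, 4, -8)
  D5: (5, 4, -9) + (0, -1, 1) = (5, 3, -8)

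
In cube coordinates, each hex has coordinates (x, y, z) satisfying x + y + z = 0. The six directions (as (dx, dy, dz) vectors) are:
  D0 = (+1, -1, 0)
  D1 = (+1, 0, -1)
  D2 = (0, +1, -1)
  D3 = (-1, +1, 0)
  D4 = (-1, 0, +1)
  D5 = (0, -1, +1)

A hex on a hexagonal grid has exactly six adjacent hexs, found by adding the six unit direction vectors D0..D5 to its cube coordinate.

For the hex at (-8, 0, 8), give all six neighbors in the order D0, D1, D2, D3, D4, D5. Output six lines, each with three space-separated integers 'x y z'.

Answer: -7 -1 8
-7 0 7
-8 1 7
-9 1 8
-9 0 9
-8 -1 9

Derivation:
Center: (-8, 0, 8). Add each direction:
  D0: (-8, 0, 8) + (1, -1, 0) = (-7, -1, 8)
  D1: (-8, 0, 8) + (1, 0, -1) = (-7, 0, 7)
  D2: (-8, 0, 8) + (0, 1, -1) = (-8, 1, 7)
  D3: (-8, 0, 8) + (-1, 1, 0) = (-9, 1, 8)
  D4: (-8, 0, 8) + (-1, 0, 1) = (-9, 0, 9)
  D5: (-8, 0, 8) + (0, -1, 1) = (-8, -1, 9)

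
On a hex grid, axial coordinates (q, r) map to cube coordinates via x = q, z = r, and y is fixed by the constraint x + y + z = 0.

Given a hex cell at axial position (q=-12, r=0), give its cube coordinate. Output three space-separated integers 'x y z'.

Answer: -12 12 0

Derivation:
x = q = -12
z = r = 0
y = -x - z = -(-12) - (0) = 12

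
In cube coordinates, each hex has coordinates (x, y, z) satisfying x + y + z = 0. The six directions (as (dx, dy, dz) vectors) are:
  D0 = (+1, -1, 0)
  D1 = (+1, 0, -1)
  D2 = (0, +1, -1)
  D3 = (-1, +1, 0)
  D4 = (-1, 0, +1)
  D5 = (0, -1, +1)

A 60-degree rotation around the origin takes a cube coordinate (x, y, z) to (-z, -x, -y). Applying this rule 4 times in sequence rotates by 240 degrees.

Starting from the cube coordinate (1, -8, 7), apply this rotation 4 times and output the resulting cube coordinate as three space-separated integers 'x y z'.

Start: (1, -8, 7)
Step 1: (1, -8, 7) -> (-(7), -(1), -(-8)) = (-7, -1, 8)
Step 2: (-7, -1, 8) -> (-(8), -(-7), -(-1)) = (-8, 7, 1)
Step 3: (-8, 7, 1) -> (-(1), -(-8), -(7)) = (-1, 8, -7)
Step 4: (-1, 8, -7) -> (-(-7), -(-1), -(8)) = (7, 1, -8)

Answer: 7 1 -8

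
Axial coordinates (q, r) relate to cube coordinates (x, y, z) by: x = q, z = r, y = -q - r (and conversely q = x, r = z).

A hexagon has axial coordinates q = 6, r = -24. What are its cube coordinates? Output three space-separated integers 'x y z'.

Answer: 6 18 -24

Derivation:
x = q = 6
z = r = -24
y = -x - z = -(6) - (-24) = 18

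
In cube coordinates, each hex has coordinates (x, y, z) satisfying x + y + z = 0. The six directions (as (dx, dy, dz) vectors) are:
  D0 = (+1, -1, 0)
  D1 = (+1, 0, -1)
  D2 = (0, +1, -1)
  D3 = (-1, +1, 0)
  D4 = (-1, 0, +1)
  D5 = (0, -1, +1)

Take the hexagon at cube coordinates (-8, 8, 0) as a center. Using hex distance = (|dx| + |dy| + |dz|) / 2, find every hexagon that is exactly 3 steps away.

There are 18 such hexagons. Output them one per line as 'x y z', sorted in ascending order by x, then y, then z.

Answer: -11 8 3
-11 9 2
-11 10 1
-11 11 0
-10 7 3
-10 11 -1
-9 6 3
-9 11 -2
-8 5 3
-8 11 -3
-7 5 2
-7 10 -3
-6 5 1
-6 9 -3
-5 5 0
-5 6 -1
-5 7 -2
-5 8 -3

Derivation:
Walk ring at distance 3 from (-8, 8, 0):
Start at center + D4*3 = (-11, 8, 3)
  hex 0: (-11, 8, 3)
  hex 1: (-10, 7, 3)
  hex 2: (-9, 6, 3)
  hex 3: (-8, 5, 3)
  hex 4: (-7, 5, 2)
  hex 5: (-6, 5, 1)
  hex 6: (-5, 5, 0)
  hex 7: (-5, 6, -1)
  hex 8: (-5, 7, -2)
  hex 9: (-5, 8, -3)
  hex 10: (-6, 9, -3)
  hex 11: (-7, 10, -3)
  hex 12: (-8, 11, -3)
  hex 13: (-9, 11, -2)
  hex 14: (-10, 11, -1)
  hex 15: (-11, 11, 0)
  hex 16: (-11, 10, 1)
  hex 17: (-11, 9, 2)
Sorted: 18 hexes.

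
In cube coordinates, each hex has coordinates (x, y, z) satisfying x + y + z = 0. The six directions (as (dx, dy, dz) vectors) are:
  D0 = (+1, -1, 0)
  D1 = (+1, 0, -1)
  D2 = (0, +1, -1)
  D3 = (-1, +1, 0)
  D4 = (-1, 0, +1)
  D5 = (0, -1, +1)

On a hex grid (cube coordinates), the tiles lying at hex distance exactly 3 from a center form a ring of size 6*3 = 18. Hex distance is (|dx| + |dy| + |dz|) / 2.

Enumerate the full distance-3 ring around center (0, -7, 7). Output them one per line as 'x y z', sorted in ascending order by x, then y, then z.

Walk ring at distance 3 from (0, -7, 7):
Start at center + D4*3 = (-3, -7, 10)
  hex 0: (-3, -7, 10)
  hex 1: (-2, -8, 10)
  hex 2: (-1, -9, 10)
  hex 3: (0, -10, 10)
  hex 4: (1, -10, 9)
  hex 5: (2, -10, 8)
  hex 6: (3, -10, 7)
  hex 7: (3, -9, 6)
  hex 8: (3, -8, 5)
  hex 9: (3, -7, 4)
  hex 10: (2, -6, 4)
  hex 11: (1, -5, 4)
  hex 12: (0, -4, 4)
  hex 13: (-1, -4, 5)
  hex 14: (-2, -4, 6)
  hex 15: (-3, -4, 7)
  hex 16: (-3, -5, 8)
  hex 17: (-3, -6, 9)
Sorted: 18 hexes.

Answer: -3 -7 10
-3 -6 9
-3 -5 8
-3 -4 7
-2 -8 10
-2 -4 6
-1 -9 10
-1 -4 5
0 -10 10
0 -4 4
1 -10 9
1 -5 4
2 -10 8
2 -6 4
3 -10 7
3 -9 6
3 -8 5
3 -7 4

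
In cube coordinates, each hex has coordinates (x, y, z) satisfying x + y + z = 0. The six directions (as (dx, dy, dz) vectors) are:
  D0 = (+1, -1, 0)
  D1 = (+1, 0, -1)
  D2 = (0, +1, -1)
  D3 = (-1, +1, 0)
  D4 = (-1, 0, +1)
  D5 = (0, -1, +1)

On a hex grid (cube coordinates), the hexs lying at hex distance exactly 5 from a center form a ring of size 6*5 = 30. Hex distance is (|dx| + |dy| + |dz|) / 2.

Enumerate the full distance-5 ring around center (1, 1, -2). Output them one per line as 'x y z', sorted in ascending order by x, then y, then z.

Answer: -4 1 3
-4 2 2
-4 3 1
-4 4 0
-4 5 -1
-4 6 -2
-3 0 3
-3 6 -3
-2 -1 3
-2 6 -4
-1 -2 3
-1 6 -5
0 -3 3
0 6 -6
1 -4 3
1 6 -7
2 -4 2
2 5 -7
3 -4 1
3 4 -7
4 -4 0
4 3 -7
5 -4 -1
5 2 -7
6 -4 -2
6 -3 -3
6 -2 -4
6 -1 -5
6 0 -6
6 1 -7

Derivation:
Walk ring at distance 5 from (1, 1, -2):
Start at center + D4*5 = (-4, 1, 3)
  hex 0: (-4, 1, 3)
  hex 1: (-3, 0, 3)
  hex 2: (-2, -1, 3)
  hex 3: (-1, -2, 3)
  hex 4: (0, -3, 3)
  hex 5: (1, -4, 3)
  hex 6: (2, -4, 2)
  hex 7: (3, -4, 1)
  hex 8: (4, -4, 0)
  hex 9: (5, -4, -1)
  hex 10: (6, -4, -2)
  hex 11: (6, -3, -3)
  hex 12: (6, -2, -4)
  hex 13: (6, -1, -5)
  hex 14: (6, 0, -6)
  hex 15: (6, 1, -7)
  hex 16: (5, 2, -7)
  hex 17: (4, 3, -7)
  hex 18: (3, 4, -7)
  hex 19: (2, 5, -7)
  hex 20: (1, 6, -7)
  hex 21: (0, 6, -6)
  hex 22: (-1, 6, -5)
  hex 23: (-2, 6, -4)
  hex 24: (-3, 6, -3)
  hex 25: (-4, 6, -2)
  hex 26: (-4, 5, -1)
  hex 27: (-4, 4, 0)
  hex 28: (-4, 3, 1)
  hex 29: (-4, 2, 2)
Sorted: 30 hexes.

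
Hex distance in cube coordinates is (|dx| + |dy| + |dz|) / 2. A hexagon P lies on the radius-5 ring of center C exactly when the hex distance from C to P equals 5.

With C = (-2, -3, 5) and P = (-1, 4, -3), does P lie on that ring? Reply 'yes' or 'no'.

Answer: no

Derivation:
|px - cx| = |-1 - (-2)| = 1
|py - cy| = |4 - (-3)| = 7
|pz - cz| = |-3 - 5| = 8
distance = (1+7+8)/2 = 16/2 = 8
radius = 5; distance != radius -> no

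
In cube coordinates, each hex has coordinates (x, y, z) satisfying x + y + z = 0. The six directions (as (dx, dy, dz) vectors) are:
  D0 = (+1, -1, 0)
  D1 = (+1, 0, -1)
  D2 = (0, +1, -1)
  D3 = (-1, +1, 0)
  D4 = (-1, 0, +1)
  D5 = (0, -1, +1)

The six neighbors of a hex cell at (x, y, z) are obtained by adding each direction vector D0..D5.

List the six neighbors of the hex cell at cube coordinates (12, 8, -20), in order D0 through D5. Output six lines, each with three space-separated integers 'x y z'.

Answer: 13 7 -20
13 8 -21
12 9 -21
11 9 -20
11 8 -19
12 7 -19

Derivation:
Center: (12, 8, -20). Add each direction:
  D0: (12, 8, -20) + (1, -1, 0) = (13, 7, -20)
  D1: (12, 8, -20) + (1, 0, -1) = (13, 8, -21)
  D2: (12, 8, -20) + (0, 1, -1) = (12, 9, -21)
  D3: (12, 8, -20) + (-1, 1, 0) = (11, 9, -20)
  D4: (12, 8, -20) + (-1, 0, 1) = (11, 8, -19)
  D5: (12, 8, -20) + (0, -1, 1) = (12, 7, -19)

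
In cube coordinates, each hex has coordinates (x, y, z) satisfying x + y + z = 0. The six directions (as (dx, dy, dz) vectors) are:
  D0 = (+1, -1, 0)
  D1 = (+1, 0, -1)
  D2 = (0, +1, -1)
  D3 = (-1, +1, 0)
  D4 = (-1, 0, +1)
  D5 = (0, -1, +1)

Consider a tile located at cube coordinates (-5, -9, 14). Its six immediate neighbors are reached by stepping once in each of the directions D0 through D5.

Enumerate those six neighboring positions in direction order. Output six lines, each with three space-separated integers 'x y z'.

Answer: -4 -10 14
-4 -9 13
-5 -8 13
-6 -8 14
-6 -9 15
-5 -10 15

Derivation:
Center: (-5, -9, 14). Add each direction:
  D0: (-5, -9, 14) + (1, -1, 0) = (-4, -10, 14)
  D1: (-5, -9, 14) + (1, 0, -1) = (-4, -9, 13)
  D2: (-5, -9, 14) + (0, 1, -1) = (-5, -8, 13)
  D3: (-5, -9, 14) + (-1, 1, 0) = (-6, -8, 14)
  D4: (-5, -9, 14) + (-1, 0, 1) = (-6, -9, 15)
  D5: (-5, -9, 14) + (0, -1, 1) = (-5, -10, 15)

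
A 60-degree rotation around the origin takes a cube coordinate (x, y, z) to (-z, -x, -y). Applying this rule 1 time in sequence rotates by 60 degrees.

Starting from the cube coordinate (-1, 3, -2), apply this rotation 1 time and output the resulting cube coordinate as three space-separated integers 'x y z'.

Answer: 2 1 -3

Derivation:
Start: (-1, 3, -2)
Step 1: (-1, 3, -2) -> (-(-2), -(-1), -(3)) = (2, 1, -3)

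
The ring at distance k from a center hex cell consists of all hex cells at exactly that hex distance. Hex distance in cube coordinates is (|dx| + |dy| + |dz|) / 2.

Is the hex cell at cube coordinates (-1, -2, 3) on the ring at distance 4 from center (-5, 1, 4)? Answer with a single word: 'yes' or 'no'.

Answer: yes

Derivation:
|px - cx| = |-1 - (-5)| = 4
|py - cy| = |-2 - 1| = 3
|pz - cz| = |3 - 4| = 1
distance = (4+3+1)/2 = 8/2 = 4
radius = 4; distance == radius -> yes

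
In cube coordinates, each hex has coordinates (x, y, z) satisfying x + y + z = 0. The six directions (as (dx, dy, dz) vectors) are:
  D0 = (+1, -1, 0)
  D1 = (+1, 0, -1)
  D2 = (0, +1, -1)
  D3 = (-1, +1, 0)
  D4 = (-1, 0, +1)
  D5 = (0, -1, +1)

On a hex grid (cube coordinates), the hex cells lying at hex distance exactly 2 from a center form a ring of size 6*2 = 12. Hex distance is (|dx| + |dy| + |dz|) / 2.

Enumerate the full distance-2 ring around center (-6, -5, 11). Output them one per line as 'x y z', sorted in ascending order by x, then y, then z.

Answer: -8 -5 13
-8 -4 12
-8 -3 11
-7 -6 13
-7 -3 10
-6 -7 13
-6 -3 9
-5 -7 12
-5 -4 9
-4 -7 11
-4 -6 10
-4 -5 9

Derivation:
Walk ring at distance 2 from (-6, -5, 11):
Start at center + D4*2 = (-8, -5, 13)
  hex 0: (-8, -5, 13)
  hex 1: (-7, -6, 13)
  hex 2: (-6, -7, 13)
  hex 3: (-5, -7, 12)
  hex 4: (-4, -7, 11)
  hex 5: (-4, -6, 10)
  hex 6: (-4, -5, 9)
  hex 7: (-5, -4, 9)
  hex 8: (-6, -3, 9)
  hex 9: (-7, -3, 10)
  hex 10: (-8, -3, 11)
  hex 11: (-8, -4, 12)
Sorted: 12 hexes.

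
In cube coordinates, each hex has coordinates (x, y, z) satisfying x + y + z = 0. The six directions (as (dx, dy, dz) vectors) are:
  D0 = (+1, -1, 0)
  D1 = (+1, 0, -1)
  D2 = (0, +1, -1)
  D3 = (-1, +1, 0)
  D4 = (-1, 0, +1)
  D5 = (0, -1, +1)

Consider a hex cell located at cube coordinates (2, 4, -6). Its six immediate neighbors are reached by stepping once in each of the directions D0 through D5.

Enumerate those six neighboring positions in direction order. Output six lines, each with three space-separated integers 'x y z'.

Center: (2, 4, -6). Add each direction:
  D0: (2, 4, -6) + (1, -1, 0) = (3, 3, -6)
  D1: (2, 4, -6) + (1, 0, -1) = (3, 4, -7)
  D2: (2, 4, -6) + (0, 1, -1) = (2, 5, -7)
  D3: (2, 4, -6) + (-1, 1, 0) = (1, 5, -6)
  D4: (2, 4, -6) + (-1, 0, 1) = (1, 4, -5)
  D5: (2, 4, -6) + (0, -1, 1) = (2, 3, -5)

Answer: 3 3 -6
3 4 -7
2 5 -7
1 5 -6
1 4 -5
2 3 -5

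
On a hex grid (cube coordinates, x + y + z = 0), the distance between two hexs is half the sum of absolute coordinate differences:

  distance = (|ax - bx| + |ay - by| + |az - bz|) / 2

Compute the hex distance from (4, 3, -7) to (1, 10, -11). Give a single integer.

Answer: 7

Derivation:
|ax - bx| = |4 - 1| = 3
|ay - by| = |3 - 10| = 7
|az - bz| = |-7 - (-11)| = 4
distance = (3 + 7 + 4) / 2 = 14 / 2 = 7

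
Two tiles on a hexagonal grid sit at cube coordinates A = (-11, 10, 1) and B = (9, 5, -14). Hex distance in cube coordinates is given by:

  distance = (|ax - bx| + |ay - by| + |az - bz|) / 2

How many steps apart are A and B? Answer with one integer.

Answer: 20

Derivation:
|ax - bx| = |-11 - 9| = 20
|ay - by| = |10 - 5| = 5
|az - bz| = |1 - (-14)| = 15
distance = (20 + 5 + 15) / 2 = 40 / 2 = 20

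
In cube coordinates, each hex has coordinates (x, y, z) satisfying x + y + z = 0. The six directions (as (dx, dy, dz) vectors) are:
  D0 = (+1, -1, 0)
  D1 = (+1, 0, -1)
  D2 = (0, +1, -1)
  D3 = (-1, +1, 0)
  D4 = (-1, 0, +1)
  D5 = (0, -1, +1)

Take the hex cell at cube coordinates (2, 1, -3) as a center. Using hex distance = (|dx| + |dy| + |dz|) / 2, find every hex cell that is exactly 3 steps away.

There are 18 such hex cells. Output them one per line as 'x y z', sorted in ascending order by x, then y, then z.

Walk ring at distance 3 from (2, 1, -3):
Start at center + D4*3 = (-1, 1, 0)
  hex 0: (-1, 1, 0)
  hex 1: (0, 0, 0)
  hex 2: (1, -1, 0)
  hex 3: (2, -2, 0)
  hex 4: (3, -2, -1)
  hex 5: (4, -2, -2)
  hex 6: (5, -2, -3)
  hex 7: (5, -1, -4)
  hex 8: (5, 0, -5)
  hex 9: (5, 1, -6)
  hex 10: (4, 2, -6)
  hex 11: (3, 3, -6)
  hex 12: (2, 4, -6)
  hex 13: (1, 4, -5)
  hex 14: (0, 4, -4)
  hex 15: (-1, 4, -3)
  hex 16: (-1, 3, -2)
  hex 17: (-1, 2, -1)
Sorted: 18 hexes.

Answer: -1 1 0
-1 2 -1
-1 3 -2
-1 4 -3
0 0 0
0 4 -4
1 -1 0
1 4 -5
2 -2 0
2 4 -6
3 -2 -1
3 3 -6
4 -2 -2
4 2 -6
5 -2 -3
5 -1 -4
5 0 -5
5 1 -6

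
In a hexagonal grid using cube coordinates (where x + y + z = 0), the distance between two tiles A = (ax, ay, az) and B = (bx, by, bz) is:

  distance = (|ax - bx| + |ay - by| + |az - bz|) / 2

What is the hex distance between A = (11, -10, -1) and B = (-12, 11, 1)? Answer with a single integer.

|ax - bx| = |11 - (-12)| = 23
|ay - by| = |-10 - 11| = 21
|az - bz| = |-1 - 1| = 2
distance = (23 + 21 + 2) / 2 = 46 / 2 = 23

Answer: 23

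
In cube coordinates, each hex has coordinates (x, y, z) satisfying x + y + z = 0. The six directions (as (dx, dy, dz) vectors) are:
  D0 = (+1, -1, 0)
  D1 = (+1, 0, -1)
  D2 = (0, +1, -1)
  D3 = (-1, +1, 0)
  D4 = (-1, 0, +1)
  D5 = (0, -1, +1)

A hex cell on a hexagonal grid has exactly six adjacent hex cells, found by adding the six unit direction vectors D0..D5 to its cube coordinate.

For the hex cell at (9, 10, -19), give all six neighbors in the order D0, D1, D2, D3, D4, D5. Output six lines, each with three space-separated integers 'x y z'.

Center: (9, 10, -19). Add each direction:
  D0: (9, 10, -19) + (1, -1, 0) = (10, 9, -19)
  D1: (9, 10, -19) + (1, 0, -1) = (10, 10, -20)
  D2: (9, 10, -19) + (0, 1, -1) = (9, 11, -20)
  D3: (9, 10, -19) + (-1, 1, 0) = (8, 11, -19)
  D4: (9, 10, -19) + (-1, 0, 1) = (8, 10, -18)
  D5: (9, 10, -19) + (0, -1, 1) = (9, 9, -18)

Answer: 10 9 -19
10 10 -20
9 11 -20
8 11 -19
8 10 -18
9 9 -18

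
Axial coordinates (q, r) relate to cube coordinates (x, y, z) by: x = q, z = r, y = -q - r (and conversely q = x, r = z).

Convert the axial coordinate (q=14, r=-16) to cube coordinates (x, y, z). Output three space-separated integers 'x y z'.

Answer: 14 2 -16

Derivation:
x = q = 14
z = r = -16
y = -x - z = -(14) - (-16) = 2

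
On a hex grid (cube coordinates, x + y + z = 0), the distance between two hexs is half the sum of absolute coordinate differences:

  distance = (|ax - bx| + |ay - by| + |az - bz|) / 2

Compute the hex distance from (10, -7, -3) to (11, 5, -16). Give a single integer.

Answer: 13

Derivation:
|ax - bx| = |10 - 11| = 1
|ay - by| = |-7 - 5| = 12
|az - bz| = |-3 - (-16)| = 13
distance = (1 + 12 + 13) / 2 = 26 / 2 = 13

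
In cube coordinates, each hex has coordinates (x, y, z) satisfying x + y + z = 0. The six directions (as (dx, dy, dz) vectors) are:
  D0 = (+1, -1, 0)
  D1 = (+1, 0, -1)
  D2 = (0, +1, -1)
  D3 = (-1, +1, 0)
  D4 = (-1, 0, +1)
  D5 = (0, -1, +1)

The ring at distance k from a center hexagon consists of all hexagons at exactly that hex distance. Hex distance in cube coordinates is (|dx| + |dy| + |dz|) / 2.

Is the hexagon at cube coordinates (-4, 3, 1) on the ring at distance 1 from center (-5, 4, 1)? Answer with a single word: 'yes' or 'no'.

Answer: yes

Derivation:
|px - cx| = |-4 - (-5)| = 1
|py - cy| = |3 - 4| = 1
|pz - cz| = |1 - 1| = 0
distance = (1+1+0)/2 = 2/2 = 1
radius = 1; distance == radius -> yes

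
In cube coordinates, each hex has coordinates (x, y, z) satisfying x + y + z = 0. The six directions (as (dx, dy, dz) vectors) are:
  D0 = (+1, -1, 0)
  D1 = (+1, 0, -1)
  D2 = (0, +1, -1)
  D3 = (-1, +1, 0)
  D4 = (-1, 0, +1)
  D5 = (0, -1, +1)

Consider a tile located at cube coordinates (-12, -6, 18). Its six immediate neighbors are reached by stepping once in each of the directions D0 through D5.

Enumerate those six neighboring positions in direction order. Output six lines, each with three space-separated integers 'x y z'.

Answer: -11 -7 18
-11 -6 17
-12 -5 17
-13 -5 18
-13 -6 19
-12 -7 19

Derivation:
Center: (-12, -6, 18). Add each direction:
  D0: (-12, -6, 18) + (1, -1, 0) = (-11, -7, 18)
  D1: (-12, -6, 18) + (1, 0, -1) = (-11, -6, 17)
  D2: (-12, -6, 18) + (0, 1, -1) = (-12, -5, 17)
  D3: (-12, -6, 18) + (-1, 1, 0) = (-13, -5, 18)
  D4: (-12, -6, 18) + (-1, 0, 1) = (-13, -6, 19)
  D5: (-12, -6, 18) + (0, -1, 1) = (-12, -7, 19)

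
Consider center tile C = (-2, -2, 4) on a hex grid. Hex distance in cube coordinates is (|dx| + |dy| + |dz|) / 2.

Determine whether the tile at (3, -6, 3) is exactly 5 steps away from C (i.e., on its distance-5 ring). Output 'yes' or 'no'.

Answer: yes

Derivation:
|px - cx| = |3 - (-2)| = 5
|py - cy| = |-6 - (-2)| = 4
|pz - cz| = |3 - 4| = 1
distance = (5+4+1)/2 = 10/2 = 5
radius = 5; distance == radius -> yes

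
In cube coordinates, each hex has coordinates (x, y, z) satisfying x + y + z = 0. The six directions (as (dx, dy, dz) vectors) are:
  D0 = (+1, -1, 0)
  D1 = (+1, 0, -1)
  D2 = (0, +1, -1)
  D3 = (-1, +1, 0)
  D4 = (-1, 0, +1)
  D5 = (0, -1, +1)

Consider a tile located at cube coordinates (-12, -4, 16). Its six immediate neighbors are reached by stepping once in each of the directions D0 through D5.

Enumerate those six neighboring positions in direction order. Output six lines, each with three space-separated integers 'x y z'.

Center: (-12, -4, 16). Add each direction:
  D0: (-12, -4, 16) + (1, -1, 0) = (-11, -5, 16)
  D1: (-12, -4, 16) + (1, 0, -1) = (-11, -4, 15)
  D2: (-12, -4, 16) + (0, 1, -1) = (-12, -3, 15)
  D3: (-12, -4, 16) + (-1, 1, 0) = (-13, -3, 16)
  D4: (-12, -4, 16) + (-1, 0, 1) = (-13, -4, 17)
  D5: (-12, -4, 16) + (0, -1, 1) = (-12, -5, 17)

Answer: -11 -5 16
-11 -4 15
-12 -3 15
-13 -3 16
-13 -4 17
-12 -5 17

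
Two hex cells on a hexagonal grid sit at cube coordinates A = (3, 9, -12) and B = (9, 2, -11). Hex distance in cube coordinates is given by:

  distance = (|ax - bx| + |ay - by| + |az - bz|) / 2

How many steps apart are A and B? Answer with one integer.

|ax - bx| = |3 - 9| = 6
|ay - by| = |9 - 2| = 7
|az - bz| = |-12 - (-11)| = 1
distance = (6 + 7 + 1) / 2 = 14 / 2 = 7

Answer: 7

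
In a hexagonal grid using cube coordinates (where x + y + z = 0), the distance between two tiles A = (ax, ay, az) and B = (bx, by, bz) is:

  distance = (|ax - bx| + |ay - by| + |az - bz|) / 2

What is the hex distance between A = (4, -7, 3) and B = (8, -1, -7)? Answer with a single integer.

|ax - bx| = |4 - 8| = 4
|ay - by| = |-7 - (-1)| = 6
|az - bz| = |3 - (-7)| = 10
distance = (4 + 6 + 10) / 2 = 20 / 2 = 10

Answer: 10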